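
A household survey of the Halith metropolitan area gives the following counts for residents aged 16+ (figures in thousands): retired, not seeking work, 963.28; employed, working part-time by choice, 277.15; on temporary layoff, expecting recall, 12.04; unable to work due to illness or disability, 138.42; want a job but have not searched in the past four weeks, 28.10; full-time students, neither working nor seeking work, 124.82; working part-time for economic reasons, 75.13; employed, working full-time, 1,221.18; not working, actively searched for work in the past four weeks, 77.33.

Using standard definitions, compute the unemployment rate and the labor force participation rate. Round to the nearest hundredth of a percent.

Unemployment rate ≈ 5.37%; labor force participation rate ≈ 57.00%.

Employed = 277.15 + 75.13 + 1,221.18 = 1,573.46 thousand (anyone who worked, including part-time for economic reasons, counts as employed).
Unemployed = 12.04 + 77.33 = 89.37 thousand (jobless and actively searching, or on temporary layoff).
Labor force = 1,573.46 + 89.37 = 1,662.83 thousand.
Not in labor force = 963.28 + 138.42 + 28.10 + 124.82 = 1,254.62 thousand (those not working and not actively searching are outside the labor force — including those who want a job but have given up searching).
Civilian working-age population = 1,662.83 + 1,254.62 = 2,917.45 thousand.
Unemployment rate = 89.37 / 1,662.83 = 5.37%.
Labor force participation rate = 1,662.83 / 2,917.45 = 57.00%.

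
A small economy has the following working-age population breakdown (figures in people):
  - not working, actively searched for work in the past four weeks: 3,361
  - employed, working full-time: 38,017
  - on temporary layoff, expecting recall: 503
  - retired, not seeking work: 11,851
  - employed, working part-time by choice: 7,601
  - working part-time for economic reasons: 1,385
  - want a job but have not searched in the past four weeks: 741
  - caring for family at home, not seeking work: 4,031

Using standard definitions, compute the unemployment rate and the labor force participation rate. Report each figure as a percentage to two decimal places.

Employed = 38,017 + 7,601 + 1,385 = 47,003 (anyone who worked, including part-time for economic reasons, counts as employed).
Unemployed = 3,361 + 503 = 3,864 (jobless and actively searching, or on temporary layoff).
Labor force = 47,003 + 3,864 = 50,867.
Not in labor force = 11,851 + 741 + 4,031 = 16,623 (those not working and not actively searching are outside the labor force — including those who want a job but have given up searching).
Civilian working-age population = 50,867 + 16,623 = 67,490.
Unemployment rate = 3,864 / 50,867 = 7.60%.
Labor force participation rate = 50,867 / 67,490 = 75.37%.

Unemployment rate ≈ 7.60%; labor force participation rate ≈ 75.37%.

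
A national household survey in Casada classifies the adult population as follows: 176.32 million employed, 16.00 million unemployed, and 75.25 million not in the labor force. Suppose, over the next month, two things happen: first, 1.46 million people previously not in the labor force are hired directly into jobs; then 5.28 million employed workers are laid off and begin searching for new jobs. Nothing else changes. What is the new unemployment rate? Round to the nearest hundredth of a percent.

New unemployment rate ≈ 10.98%.

Initially, labor force = 176.32 + 16.00 = 192.32 million, so u = 16.00/192.32 = 8.32%.
After the first change, employed and labor force both rise by 1.46; unemployed unchanged → E = 177.78, U = 16.00, labor force = 193.78 million.
After the second change, employed falls and unemployed rises by 5.28; labor force unchanged → E = 172.50, U = 21.28, labor force = 193.78 million.
New unemployment rate = 21.28 / 193.78 = 10.98%.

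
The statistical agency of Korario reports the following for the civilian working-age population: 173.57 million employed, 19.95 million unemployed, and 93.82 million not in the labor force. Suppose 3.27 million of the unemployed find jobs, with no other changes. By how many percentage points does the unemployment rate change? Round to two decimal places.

The unemployment rate changes by −1.69 percentage points.

Initially, labor force = 173.57 + 19.95 = 193.52 million, so u = 19.95/193.52 = 10.31%.
After the change, unemployed falls and employed rises by 3.27; labor force unchanged → E = 176.84, U = 16.68, labor force = 193.52 million.
New unemployment rate = 16.68 / 193.52 = 8.62%.
Change = 8.62% − 10.31% = −1.69 percentage points.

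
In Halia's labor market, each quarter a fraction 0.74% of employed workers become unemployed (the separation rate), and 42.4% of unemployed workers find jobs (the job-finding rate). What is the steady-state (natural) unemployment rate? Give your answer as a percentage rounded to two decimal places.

At steady state the flows balance: s·E = f·U, so U/(E+U) = s/(s+f).
u* = 0.74 / (0.74 + 42.4) = 0.74 / 43.14 = 1.72%.

Steady-state unemployment rate ≈ 1.72%.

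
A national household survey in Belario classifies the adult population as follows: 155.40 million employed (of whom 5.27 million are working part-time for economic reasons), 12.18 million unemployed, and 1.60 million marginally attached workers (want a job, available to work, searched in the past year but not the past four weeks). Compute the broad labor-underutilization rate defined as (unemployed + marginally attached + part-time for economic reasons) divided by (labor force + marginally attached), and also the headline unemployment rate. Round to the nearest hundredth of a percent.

Labor force = 155.40 + 12.18 = 167.58 million.
Numerator = 12.18 + 1.60 + 5.27 = 19.05 million.
Denominator = 167.58 + 1.60 = 169.18 million.
Broad rate = 19.05 / 169.18 = 11.26%.
Headline unemployment rate = 12.18 / 167.58 = 7.27%.

Broad underutilization rate ≈ 11.26%; headline unemployment rate ≈ 7.27%.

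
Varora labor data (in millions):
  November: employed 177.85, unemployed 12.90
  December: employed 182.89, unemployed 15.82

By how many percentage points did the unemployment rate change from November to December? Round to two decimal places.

November: labor force = 177.85 + 12.90 = 190.75; u = 12.90/190.75 = 6.76%.
December: labor force = 182.89 + 15.82 = 198.71; u = 15.82/198.71 = 7.96%.
Change = 7.96% − 6.76% = +1.20 pp.

The unemployment rate changed by +1.20 percentage points.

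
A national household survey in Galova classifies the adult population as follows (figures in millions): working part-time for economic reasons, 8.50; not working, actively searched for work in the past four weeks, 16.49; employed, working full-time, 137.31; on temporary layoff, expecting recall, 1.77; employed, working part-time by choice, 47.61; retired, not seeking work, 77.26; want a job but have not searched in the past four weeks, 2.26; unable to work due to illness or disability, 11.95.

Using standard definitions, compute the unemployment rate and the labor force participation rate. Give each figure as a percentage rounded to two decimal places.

Employed = 8.50 + 137.31 + 47.61 = 193.42 million (anyone who worked, including part-time for economic reasons, counts as employed).
Unemployed = 16.49 + 1.77 = 18.26 million (jobless and actively searching, or on temporary layoff).
Labor force = 193.42 + 18.26 = 211.68 million.
Not in labor force = 77.26 + 2.26 + 11.95 = 91.47 million (those not working and not actively searching are outside the labor force — including those who want a job but have given up searching).
Civilian working-age population = 211.68 + 91.47 = 303.15 million.
Unemployment rate = 18.26 / 211.68 = 8.63%.
Labor force participation rate = 211.68 / 303.15 = 69.83%.

Unemployment rate ≈ 8.63%; labor force participation rate ≈ 69.83%.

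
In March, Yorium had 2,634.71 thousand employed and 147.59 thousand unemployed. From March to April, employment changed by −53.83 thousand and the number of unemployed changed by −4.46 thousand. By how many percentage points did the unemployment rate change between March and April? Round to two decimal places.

March: labor force = 2,634.71 + 147.59 = 2,782.30; u = 147.59/2,782.30 = 5.30%.
April: labor force = 2,580.88 + 143.13 = 2,724.01; u = 143.13/2,724.01 = 5.25%.
Change = 5.25% − 5.30% = −0.05 pp.

The unemployment rate changed by −0.05 percentage points.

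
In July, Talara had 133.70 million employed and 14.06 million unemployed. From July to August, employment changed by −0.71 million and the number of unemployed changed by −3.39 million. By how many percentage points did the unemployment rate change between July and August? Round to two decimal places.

July: labor force = 133.70 + 14.06 = 147.76; u = 14.06/147.76 = 9.52%.
August: labor force = 132.99 + 10.67 = 143.66; u = 10.67/143.66 = 7.43%.
Change = 7.43% − 9.52% = −2.09 pp.

The unemployment rate changed by −2.09 percentage points.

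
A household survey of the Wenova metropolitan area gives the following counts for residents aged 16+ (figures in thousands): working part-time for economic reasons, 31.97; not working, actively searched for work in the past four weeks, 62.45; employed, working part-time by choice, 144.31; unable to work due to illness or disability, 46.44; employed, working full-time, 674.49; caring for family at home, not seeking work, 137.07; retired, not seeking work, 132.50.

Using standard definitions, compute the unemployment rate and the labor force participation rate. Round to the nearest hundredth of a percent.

Employed = 31.97 + 144.31 + 674.49 = 850.77 thousand (anyone who worked, including part-time for economic reasons, counts as employed).
Unemployed = 62.45 thousand.
Labor force = 850.77 + 62.45 = 913.22 thousand.
Not in labor force = 46.44 + 137.07 + 132.50 = 316.01 thousand (those not working and not actively searching are outside the labor force).
Civilian working-age population = 913.22 + 316.01 = 1,229.23 thousand.
Unemployment rate = 62.45 / 913.22 = 6.84%.
Labor force participation rate = 913.22 / 1,229.23 = 74.29%.

Unemployment rate ≈ 6.84%; labor force participation rate ≈ 74.29%.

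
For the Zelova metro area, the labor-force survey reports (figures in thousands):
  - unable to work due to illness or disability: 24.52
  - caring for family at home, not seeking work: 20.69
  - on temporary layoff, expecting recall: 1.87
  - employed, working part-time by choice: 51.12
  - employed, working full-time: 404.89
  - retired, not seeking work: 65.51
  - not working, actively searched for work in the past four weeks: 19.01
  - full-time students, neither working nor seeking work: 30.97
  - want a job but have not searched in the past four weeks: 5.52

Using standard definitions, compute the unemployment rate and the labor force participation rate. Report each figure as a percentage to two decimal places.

Employed = 51.12 + 404.89 = 456.01 thousand.
Unemployed = 1.87 + 19.01 = 20.88 thousand (jobless and actively searching, or on temporary layoff).
Labor force = 456.01 + 20.88 = 476.89 thousand.
Not in labor force = 24.52 + 20.69 + 65.51 + 30.97 + 5.52 = 147.21 thousand (those not working and not actively searching are outside the labor force — including those who want a job but have given up searching).
Civilian working-age population = 476.89 + 147.21 = 624.10 thousand.
Unemployment rate = 20.88 / 476.89 = 4.38%.
Labor force participation rate = 476.89 / 624.10 = 76.41%.

Unemployment rate ≈ 4.38%; labor force participation rate ≈ 76.41%.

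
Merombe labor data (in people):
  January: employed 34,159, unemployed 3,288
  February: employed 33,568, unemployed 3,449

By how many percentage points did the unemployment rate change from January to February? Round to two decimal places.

January: labor force = 34,159 + 3,288 = 37,447; u = 3,288/37,447 = 8.78%.
February: labor force = 33,568 + 3,449 = 37,017; u = 3,449/37,017 = 9.32%.
Change = 9.32% − 8.78% = +0.54 pp.

The unemployment rate changed by +0.54 percentage points.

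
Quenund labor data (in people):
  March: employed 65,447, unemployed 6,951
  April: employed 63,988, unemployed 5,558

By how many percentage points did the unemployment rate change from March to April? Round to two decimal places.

The unemployment rate changed by −1.61 percentage points.

March: labor force = 65,447 + 6,951 = 72,398; u = 6,951/72,398 = 9.60%.
April: labor force = 63,988 + 5,558 = 69,546; u = 5,558/69,546 = 7.99%.
Change = 7.99% − 9.60% = −1.61 pp.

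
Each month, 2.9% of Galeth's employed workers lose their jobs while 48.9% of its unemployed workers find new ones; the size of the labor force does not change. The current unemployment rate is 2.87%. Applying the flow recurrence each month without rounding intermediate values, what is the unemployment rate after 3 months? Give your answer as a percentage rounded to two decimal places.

With a fixed labor force, u_{t+1} = u_t + s·(1−u_t) − f·u_t = u_t·(1−s−f) + s.
Here 1−s−f = 0.482 and s = 0.029.
u_1 = 0.028700 × 0.482 + 0.029 = 0.042833.
u_2 = 0.042833 × 0.482 + 0.029 = 0.049646.
u_3 = 0.049646 × 0.482 + 0.029 = 0.052929.

Unemployment rate after three months ≈ 5.29%.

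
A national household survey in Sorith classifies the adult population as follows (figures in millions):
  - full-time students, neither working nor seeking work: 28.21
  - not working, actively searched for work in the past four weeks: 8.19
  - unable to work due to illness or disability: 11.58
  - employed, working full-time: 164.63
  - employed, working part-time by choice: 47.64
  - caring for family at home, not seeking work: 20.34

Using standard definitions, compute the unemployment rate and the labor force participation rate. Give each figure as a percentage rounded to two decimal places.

Employed = 164.63 + 47.64 = 212.27 million.
Unemployed = 8.19 million.
Labor force = 212.27 + 8.19 = 220.46 million.
Not in labor force = 28.21 + 11.58 + 20.34 = 60.13 million (those not working and not actively searching are outside the labor force).
Civilian working-age population = 220.46 + 60.13 = 280.59 million.
Unemployment rate = 8.19 / 220.46 = 3.71%.
Labor force participation rate = 220.46 / 280.59 = 78.57%.

Unemployment rate ≈ 3.71%; labor force participation rate ≈ 78.57%.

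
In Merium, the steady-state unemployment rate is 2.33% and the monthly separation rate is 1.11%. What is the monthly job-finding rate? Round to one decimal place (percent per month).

From u* = s/(s+f): f = s·(1−u)/u.
f = 1.11 × (1 − 0.0233) / 0.0233 = 1.0841 / 0.0233 ≈ 46.5% per month.

Job-finding rate ≈ 46.5% per month.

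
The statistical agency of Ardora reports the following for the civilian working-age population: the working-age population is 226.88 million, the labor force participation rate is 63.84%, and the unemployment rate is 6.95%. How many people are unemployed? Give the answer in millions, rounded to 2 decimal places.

About 10.07 million are unemployed.

Labor force = 0.6384 × 226.88 = 144.84 million.
Unemployed = 0.0695 × 144.84 ≈ 10.07 million.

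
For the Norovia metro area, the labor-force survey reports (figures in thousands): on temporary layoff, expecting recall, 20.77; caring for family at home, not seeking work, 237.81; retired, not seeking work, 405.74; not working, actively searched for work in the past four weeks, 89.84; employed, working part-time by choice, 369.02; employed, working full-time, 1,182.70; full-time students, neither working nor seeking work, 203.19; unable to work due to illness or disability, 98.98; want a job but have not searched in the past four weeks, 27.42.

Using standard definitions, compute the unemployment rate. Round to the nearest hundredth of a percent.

Employed = 369.02 + 1,182.70 = 1,551.72 thousand.
Unemployed = 20.77 + 89.84 = 110.61 thousand (jobless and actively searching, or on temporary layoff).
Labor force = 1,551.72 + 110.61 = 1,662.33 thousand.
Unemployment rate = 110.61 / 1,662.33 = 6.65%.

Unemployment rate ≈ 6.65%.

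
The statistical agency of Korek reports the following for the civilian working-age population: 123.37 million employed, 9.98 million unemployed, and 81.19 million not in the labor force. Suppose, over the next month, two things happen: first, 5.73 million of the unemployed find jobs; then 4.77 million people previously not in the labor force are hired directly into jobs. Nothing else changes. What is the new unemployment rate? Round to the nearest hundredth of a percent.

New unemployment rate ≈ 3.08%.

Initially, labor force = 123.37 + 9.98 = 133.35 million, so u = 9.98/133.35 = 7.48%.
After the first change, unemployed falls and employed rises by 5.73; labor force unchanged → E = 129.10, U = 4.25, labor force = 133.35 million.
After the second change, employed and labor force both rise by 4.77; unemployed unchanged → E = 133.87, U = 4.25, labor force = 138.12 million.
New unemployment rate = 4.25 / 138.12 = 3.08%.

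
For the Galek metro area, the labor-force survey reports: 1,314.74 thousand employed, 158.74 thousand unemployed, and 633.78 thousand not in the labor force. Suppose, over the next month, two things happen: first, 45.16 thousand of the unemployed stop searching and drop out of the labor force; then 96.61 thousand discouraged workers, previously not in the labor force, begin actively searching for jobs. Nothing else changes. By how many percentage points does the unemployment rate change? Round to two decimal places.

The unemployment rate changes by +3.01 percentage points.

Initially, labor force = 1,314.74 + 158.74 = 1,473.48 thousand, so u = 158.74/1,473.48 = 10.77%.
After the first change, unemployed and labor force both fall by 45.16 → E = 1,314.74, U = 113.58, labor force = 1,428.32 thousand.
After the second change, unemployed and labor force both rise by 96.61 → E = 1,314.74, U = 210.19, labor force = 1,524.93 thousand.
New unemployment rate = 210.19 / 1,524.93 = 13.78%.
Change = 13.78% − 10.77% = +3.01 percentage points.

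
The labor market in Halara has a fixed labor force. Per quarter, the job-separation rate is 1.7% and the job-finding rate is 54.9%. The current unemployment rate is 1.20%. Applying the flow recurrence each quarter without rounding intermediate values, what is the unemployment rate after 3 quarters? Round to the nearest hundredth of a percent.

Unemployment rate after three quarters ≈ 2.86%.

With a fixed labor force, u_{t+1} = u_t + s·(1−u_t) − f·u_t = u_t·(1−s−f) + s.
Here 1−s−f = 0.434 and s = 0.017.
u_1 = 0.012000 × 0.434 + 0.017 = 0.022208.
u_2 = 0.022208 × 0.434 + 0.017 = 0.026638.
u_3 = 0.026638 × 0.434 + 0.017 = 0.028561.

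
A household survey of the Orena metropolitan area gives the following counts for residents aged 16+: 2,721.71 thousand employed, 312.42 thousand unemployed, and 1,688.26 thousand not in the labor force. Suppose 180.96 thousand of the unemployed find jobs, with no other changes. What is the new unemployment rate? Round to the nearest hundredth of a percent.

Initially, labor force = 2,721.71 + 312.42 = 3,034.13 thousand, so u = 312.42/3,034.13 = 10.30%.
After the change, unemployed falls and employed rises by 180.96; labor force unchanged → E = 2,902.67, U = 131.46, labor force = 3,034.13 thousand.
New unemployment rate = 131.46 / 3,034.13 = 4.33%.

New unemployment rate ≈ 4.33%.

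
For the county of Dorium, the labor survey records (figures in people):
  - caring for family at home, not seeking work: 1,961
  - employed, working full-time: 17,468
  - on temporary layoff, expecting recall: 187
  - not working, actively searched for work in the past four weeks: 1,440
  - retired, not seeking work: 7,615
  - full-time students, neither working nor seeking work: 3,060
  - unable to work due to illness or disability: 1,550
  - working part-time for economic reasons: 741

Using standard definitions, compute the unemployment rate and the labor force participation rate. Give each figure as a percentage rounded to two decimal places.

Unemployment rate ≈ 8.20%; labor force participation rate ≈ 58.30%.

Employed = 17,468 + 741 = 18,209 (anyone who worked, including part-time for economic reasons, counts as employed).
Unemployed = 187 + 1,440 = 1,627 (jobless and actively searching, or on temporary layoff).
Labor force = 18,209 + 1,627 = 19,836.
Not in labor force = 1,961 + 7,615 + 3,060 + 1,550 = 14,186 (those not working and not actively searching are outside the labor force).
Civilian working-age population = 19,836 + 14,186 = 34,022.
Unemployment rate = 1,627 / 19,836 = 8.20%.
Labor force participation rate = 19,836 / 34,022 = 58.30%.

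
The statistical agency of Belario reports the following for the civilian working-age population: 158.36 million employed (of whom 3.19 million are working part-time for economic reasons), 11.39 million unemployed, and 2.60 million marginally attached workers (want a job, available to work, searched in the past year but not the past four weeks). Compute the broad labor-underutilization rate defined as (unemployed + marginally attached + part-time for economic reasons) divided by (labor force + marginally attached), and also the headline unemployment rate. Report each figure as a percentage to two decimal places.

Broad underutilization rate ≈ 9.97%; headline unemployment rate ≈ 6.71%.

Labor force = 158.36 + 11.39 = 169.75 million.
Numerator = 11.39 + 2.60 + 3.19 = 17.18 million.
Denominator = 169.75 + 2.60 = 172.35 million.
Broad rate = 17.18 / 172.35 = 9.97%.
Headline unemployment rate = 11.39 / 169.75 = 6.71%.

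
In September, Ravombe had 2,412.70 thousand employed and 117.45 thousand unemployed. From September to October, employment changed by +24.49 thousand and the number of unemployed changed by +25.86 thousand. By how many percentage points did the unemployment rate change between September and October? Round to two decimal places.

September: labor force = 2,412.70 + 117.45 = 2,530.15; u = 117.45/2,530.15 = 4.64%.
October: labor force = 2,437.19 + 143.31 = 2,580.50; u = 143.31/2,580.50 = 5.55%.
Change = 5.55% − 4.64% = +0.91 pp.

The unemployment rate changed by +0.91 percentage points.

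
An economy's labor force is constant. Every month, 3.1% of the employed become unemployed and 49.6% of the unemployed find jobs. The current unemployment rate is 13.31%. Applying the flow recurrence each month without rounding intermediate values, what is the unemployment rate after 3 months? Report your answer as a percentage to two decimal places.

With a fixed labor force, u_{t+1} = u_t + s·(1−u_t) − f·u_t = u_t·(1−s−f) + s.
Here 1−s−f = 0.473 and s = 0.031.
u_1 = 0.133100 × 0.473 + 0.031 = 0.093956.
u_2 = 0.093956 × 0.473 + 0.031 = 0.075441.
u_3 = 0.075441 × 0.473 + 0.031 = 0.066684.

Unemployment rate after three months ≈ 6.67%.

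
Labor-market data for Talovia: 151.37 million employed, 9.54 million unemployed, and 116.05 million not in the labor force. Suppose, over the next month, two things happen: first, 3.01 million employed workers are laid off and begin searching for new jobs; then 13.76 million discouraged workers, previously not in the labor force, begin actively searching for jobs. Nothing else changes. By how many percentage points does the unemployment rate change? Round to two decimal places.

Initially, labor force = 151.37 + 9.54 = 160.91 million, so u = 9.54/160.91 = 5.93%.
After the first change, employed falls and unemployed rises by 3.01; labor force unchanged → E = 148.36, U = 12.55, labor force = 160.91 million.
After the second change, unemployed and labor force both rise by 13.76 → E = 148.36, U = 26.31, labor force = 174.67 million.
New unemployment rate = 26.31 / 174.67 = 15.06%.
Change = 15.06% − 5.93% = +9.13 percentage points.

The unemployment rate changes by +9.13 percentage points.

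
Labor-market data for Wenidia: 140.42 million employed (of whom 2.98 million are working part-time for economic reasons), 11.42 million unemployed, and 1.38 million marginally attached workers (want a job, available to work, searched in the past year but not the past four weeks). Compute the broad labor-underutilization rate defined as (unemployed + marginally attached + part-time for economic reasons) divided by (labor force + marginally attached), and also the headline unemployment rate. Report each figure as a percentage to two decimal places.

Broad underutilization rate ≈ 10.30%; headline unemployment rate ≈ 7.52%.

Labor force = 140.42 + 11.42 = 151.84 million.
Numerator = 11.42 + 1.38 + 2.98 = 15.78 million.
Denominator = 151.84 + 1.38 = 153.22 million.
Broad rate = 15.78 / 153.22 = 10.30%.
Headline unemployment rate = 11.42 / 151.84 = 7.52%.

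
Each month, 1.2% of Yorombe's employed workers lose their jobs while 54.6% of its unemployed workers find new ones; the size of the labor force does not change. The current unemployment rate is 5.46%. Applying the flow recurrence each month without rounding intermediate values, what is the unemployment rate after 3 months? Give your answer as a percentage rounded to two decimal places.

With a fixed labor force, u_{t+1} = u_t + s·(1−u_t) − f·u_t = u_t·(1−s−f) + s.
Here 1−s−f = 0.442 and s = 0.012.
u_1 = 0.054600 × 0.442 + 0.012 = 0.036133.
u_2 = 0.036133 × 0.442 + 0.012 = 0.027971.
u_3 = 0.027971 × 0.442 + 0.012 = 0.024363.

Unemployment rate after three months ≈ 2.44%.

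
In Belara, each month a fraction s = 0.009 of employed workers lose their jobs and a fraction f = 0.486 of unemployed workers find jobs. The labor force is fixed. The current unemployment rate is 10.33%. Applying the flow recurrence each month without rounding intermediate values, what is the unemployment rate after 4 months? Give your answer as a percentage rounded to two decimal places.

Unemployment rate after four months ≈ 2.37%.

With a fixed labor force, u_{t+1} = u_t + s·(1−u_t) − f·u_t = u_t·(1−s−f) + s.
Here 1−s−f = 0.505 and s = 0.009.
u_1 = 0.103300 × 0.505 + 0.009 = 0.061167.
u_2 = 0.061167 × 0.505 + 0.009 = 0.039889.
u_3 = 0.039889 × 0.505 + 0.009 = 0.029144.
u_4 = 0.029144 × 0.505 + 0.009 = 0.023718.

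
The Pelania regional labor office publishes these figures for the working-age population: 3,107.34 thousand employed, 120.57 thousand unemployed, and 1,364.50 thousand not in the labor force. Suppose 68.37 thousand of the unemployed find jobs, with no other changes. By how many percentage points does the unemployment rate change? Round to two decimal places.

Initially, labor force = 3,107.34 + 120.57 = 3,227.91 thousand, so u = 120.57/3,227.91 = 3.74%.
After the change, unemployed falls and employed rises by 68.37; labor force unchanged → E = 3,175.71, U = 52.20, labor force = 3,227.91 thousand.
New unemployment rate = 52.20 / 3,227.91 = 1.62%.
Change = 1.62% − 3.74% = −2.12 percentage points.

The unemployment rate changes by −2.12 percentage points.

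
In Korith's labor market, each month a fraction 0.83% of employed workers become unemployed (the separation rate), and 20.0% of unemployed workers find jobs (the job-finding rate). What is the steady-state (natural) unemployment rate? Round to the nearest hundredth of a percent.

Steady-state unemployment rate ≈ 3.98%.

At steady state the flows balance: s·E = f·U, so U/(E+U) = s/(s+f).
u* = 0.83 / (0.83 + 20.0) = 0.83 / 20.83 = 3.98%.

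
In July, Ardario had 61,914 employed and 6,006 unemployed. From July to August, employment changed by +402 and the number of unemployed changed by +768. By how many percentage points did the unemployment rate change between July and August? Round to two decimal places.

July: labor force = 61,914 + 6,006 = 67,920; u = 6,006/67,920 = 8.84%.
August: labor force = 62,316 + 6,774 = 69,090; u = 6,774/69,090 = 9.80%.
Change = 9.80% − 8.84% = +0.96 pp.

The unemployment rate changed by +0.96 percentage points.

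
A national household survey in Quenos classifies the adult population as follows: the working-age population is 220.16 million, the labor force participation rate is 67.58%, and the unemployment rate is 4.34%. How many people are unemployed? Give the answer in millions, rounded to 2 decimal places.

Labor force = 0.6758 × 220.16 = 148.78 million.
Unemployed = 0.0434 × 148.78 ≈ 6.46 million.

About 6.46 million are unemployed.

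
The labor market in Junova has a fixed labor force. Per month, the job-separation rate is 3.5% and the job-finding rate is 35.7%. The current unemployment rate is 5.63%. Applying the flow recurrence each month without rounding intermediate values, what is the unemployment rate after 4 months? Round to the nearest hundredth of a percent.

Unemployment rate after four months ≈ 8.48%.

With a fixed labor force, u_{t+1} = u_t + s·(1−u_t) − f·u_t = u_t·(1−s−f) + s.
Here 1−s−f = 0.608 and s = 0.035.
u_1 = 0.056300 × 0.608 + 0.035 = 0.069230.
u_2 = 0.069230 × 0.608 + 0.035 = 0.077092.
u_3 = 0.077092 × 0.608 + 0.035 = 0.081872.
u_4 = 0.081872 × 0.608 + 0.035 = 0.084778.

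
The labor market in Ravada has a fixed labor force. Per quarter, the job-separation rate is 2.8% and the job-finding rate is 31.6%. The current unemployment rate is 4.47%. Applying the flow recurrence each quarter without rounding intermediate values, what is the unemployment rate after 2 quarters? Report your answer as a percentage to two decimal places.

Unemployment rate after two quarters ≈ 6.56%.

With a fixed labor force, u_{t+1} = u_t + s·(1−u_t) − f·u_t = u_t·(1−s−f) + s.
Here 1−s−f = 0.656 and s = 0.028.
u_1 = 0.044700 × 0.656 + 0.028 = 0.057323.
u_2 = 0.057323 × 0.656 + 0.028 = 0.065604.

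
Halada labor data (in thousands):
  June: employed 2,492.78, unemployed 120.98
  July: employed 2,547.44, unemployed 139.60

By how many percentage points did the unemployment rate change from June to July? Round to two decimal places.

June: labor force = 2,492.78 + 120.98 = 2,613.76; u = 120.98/2,613.76 = 4.63%.
July: labor force = 2,547.44 + 139.60 = 2,687.04; u = 139.60/2,687.04 = 5.20%.
Change = 5.20% − 4.63% = +0.57 pp.

The unemployment rate changed by +0.57 percentage points.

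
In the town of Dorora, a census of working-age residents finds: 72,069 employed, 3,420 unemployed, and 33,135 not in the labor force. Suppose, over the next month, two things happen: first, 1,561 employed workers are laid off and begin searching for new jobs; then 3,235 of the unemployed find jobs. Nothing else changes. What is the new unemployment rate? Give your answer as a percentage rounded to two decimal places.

New unemployment rate ≈ 2.31%.

Initially, labor force = 72,069 + 3,420 = 75,489, so u = 3,420/75,489 = 4.53%.
After the first change, employed falls and unemployed rises by 1,561; labor force unchanged → E = 70,508, U = 4,981, labor force = 75,489.
After the second change, unemployed falls and employed rises by 3,235; labor force unchanged → E = 73,743, U = 1,746, labor force = 75,489.
New unemployment rate = 1,746 / 75,489 = 2.31%.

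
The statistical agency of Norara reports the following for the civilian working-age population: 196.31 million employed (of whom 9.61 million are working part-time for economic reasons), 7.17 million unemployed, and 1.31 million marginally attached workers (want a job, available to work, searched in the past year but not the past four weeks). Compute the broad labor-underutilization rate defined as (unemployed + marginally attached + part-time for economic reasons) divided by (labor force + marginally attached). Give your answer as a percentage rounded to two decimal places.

Labor force = 196.31 + 7.17 = 203.48 million.
Numerator = 7.17 + 1.31 + 9.61 = 18.09 million.
Denominator = 203.48 + 1.31 = 204.79 million.
Broad rate = 18.09 / 204.79 = 8.83%.

Broad underutilization rate ≈ 8.83%.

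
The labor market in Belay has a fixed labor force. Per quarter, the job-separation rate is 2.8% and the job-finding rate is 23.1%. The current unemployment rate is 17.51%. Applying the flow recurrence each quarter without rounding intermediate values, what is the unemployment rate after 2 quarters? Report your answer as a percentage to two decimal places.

With a fixed labor force, u_{t+1} = u_t + s·(1−u_t) − f·u_t = u_t·(1−s−f) + s.
Here 1−s−f = 0.741 and s = 0.028.
u_1 = 0.175100 × 0.741 + 0.028 = 0.157749.
u_2 = 0.157749 × 0.741 + 0.028 = 0.144892.

Unemployment rate after two quarters ≈ 14.49%.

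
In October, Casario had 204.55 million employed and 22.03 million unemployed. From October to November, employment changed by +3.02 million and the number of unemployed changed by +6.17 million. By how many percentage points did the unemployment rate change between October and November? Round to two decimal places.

October: labor force = 204.55 + 22.03 = 226.58; u = 22.03/226.58 = 9.72%.
November: labor force = 207.57 + 28.20 = 235.77; u = 28.20/235.77 = 11.96%.
Change = 11.96% − 9.72% = +2.24 pp.

The unemployment rate changed by +2.24 percentage points.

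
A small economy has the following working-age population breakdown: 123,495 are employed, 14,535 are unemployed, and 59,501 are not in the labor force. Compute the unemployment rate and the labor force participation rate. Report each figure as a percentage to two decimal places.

Labor force = employed + unemployed = 123,495 + 14,535 = 138,030.
Working-age population = 138,030 + 59,501 = 197,531.
Unemployment rate = 14,535 / 138,030 = 10.53%.
Labor force participation rate = 138,030 / 197,531 = 69.88%.

Unemployment rate ≈ 10.53%; labor force participation rate ≈ 69.88%.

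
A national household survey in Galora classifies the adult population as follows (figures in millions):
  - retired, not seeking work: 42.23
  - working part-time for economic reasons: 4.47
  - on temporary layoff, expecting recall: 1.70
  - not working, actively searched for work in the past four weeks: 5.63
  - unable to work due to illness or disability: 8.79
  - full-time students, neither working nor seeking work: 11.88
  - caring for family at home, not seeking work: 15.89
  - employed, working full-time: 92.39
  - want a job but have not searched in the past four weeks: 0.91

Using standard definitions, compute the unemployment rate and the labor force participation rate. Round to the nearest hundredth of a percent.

Unemployment rate ≈ 7.04%; labor force participation rate ≈ 56.66%.

Employed = 4.47 + 92.39 = 96.86 million (anyone who worked, including part-time for economic reasons, counts as employed).
Unemployed = 1.70 + 5.63 = 7.33 million (jobless and actively searching, or on temporary layoff).
Labor force = 96.86 + 7.33 = 104.19 million.
Not in labor force = 42.23 + 8.79 + 11.88 + 15.89 + 0.91 = 79.70 million (those not working and not actively searching are outside the labor force — including those who want a job but have given up searching).
Civilian working-age population = 104.19 + 79.70 = 183.89 million.
Unemployment rate = 7.33 / 104.19 = 7.04%.
Labor force participation rate = 104.19 / 183.89 = 56.66%.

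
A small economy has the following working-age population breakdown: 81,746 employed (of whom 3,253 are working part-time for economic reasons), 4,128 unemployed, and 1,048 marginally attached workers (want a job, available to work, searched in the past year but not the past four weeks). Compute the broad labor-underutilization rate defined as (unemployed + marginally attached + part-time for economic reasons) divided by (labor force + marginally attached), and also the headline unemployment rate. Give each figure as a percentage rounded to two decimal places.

Labor force = 81,746 + 4,128 = 85,874.
Numerator = 4,128 + 1,048 + 3,253 = 8,429.
Denominator = 85,874 + 1,048 = 86,922.
Broad rate = 8,429 / 86,922 = 9.70%.
Headline unemployment rate = 4,128 / 85,874 = 4.81%.

Broad underutilization rate ≈ 9.70%; headline unemployment rate ≈ 4.81%.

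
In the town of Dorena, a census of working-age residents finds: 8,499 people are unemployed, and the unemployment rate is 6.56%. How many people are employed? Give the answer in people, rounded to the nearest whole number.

Labor force = U / u = 8,499 / 0.0656 ≈ 129,558.
Employed = labor force − unemployed = 129,558 − 8,499 = 121,059.

About 121,059 are employed.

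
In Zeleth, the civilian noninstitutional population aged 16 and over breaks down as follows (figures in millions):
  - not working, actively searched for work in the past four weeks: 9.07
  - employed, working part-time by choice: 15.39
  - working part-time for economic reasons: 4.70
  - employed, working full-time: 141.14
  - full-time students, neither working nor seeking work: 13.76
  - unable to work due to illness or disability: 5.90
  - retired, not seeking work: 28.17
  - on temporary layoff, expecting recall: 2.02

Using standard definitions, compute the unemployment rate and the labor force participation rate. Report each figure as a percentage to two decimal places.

Employed = 15.39 + 4.70 + 141.14 = 161.23 million (anyone who worked, including part-time for economic reasons, counts as employed).
Unemployed = 9.07 + 2.02 = 11.09 million (jobless and actively searching, or on temporary layoff).
Labor force = 161.23 + 11.09 = 172.32 million.
Not in labor force = 13.76 + 5.90 + 28.17 = 47.83 million (those not working and not actively searching are outside the labor force).
Civilian working-age population = 172.32 + 47.83 = 220.15 million.
Unemployment rate = 11.09 / 172.32 = 6.44%.
Labor force participation rate = 172.32 / 220.15 = 78.27%.

Unemployment rate ≈ 6.44%; labor force participation rate ≈ 78.27%.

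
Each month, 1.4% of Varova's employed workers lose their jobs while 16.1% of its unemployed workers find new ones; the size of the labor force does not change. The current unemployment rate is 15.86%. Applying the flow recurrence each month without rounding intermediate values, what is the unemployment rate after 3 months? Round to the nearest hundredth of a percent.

With a fixed labor force, u_{t+1} = u_t + s·(1−u_t) − f·u_t = u_t·(1−s−f) + s.
Here 1−s−f = 0.825 and s = 0.014.
u_1 = 0.158600 × 0.825 + 0.014 = 0.144845.
u_2 = 0.144845 × 0.825 + 0.014 = 0.133497.
u_3 = 0.133497 × 0.825 + 0.014 = 0.124135.

Unemployment rate after three months ≈ 12.41%.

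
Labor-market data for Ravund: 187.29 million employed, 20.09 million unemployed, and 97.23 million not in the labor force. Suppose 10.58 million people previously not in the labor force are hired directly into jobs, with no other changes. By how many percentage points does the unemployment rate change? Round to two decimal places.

The unemployment rate changes by −0.47 percentage points.

Initially, labor force = 187.29 + 20.09 = 207.38 million, so u = 20.09/207.38 = 9.69%.
After the change, employed and labor force both rise by 10.58; unemployed unchanged → E = 197.87, U = 20.09, labor force = 217.96 million.
New unemployment rate = 20.09 / 217.96 = 9.22%.
Change = 9.22% − 9.69% = −0.47 percentage points.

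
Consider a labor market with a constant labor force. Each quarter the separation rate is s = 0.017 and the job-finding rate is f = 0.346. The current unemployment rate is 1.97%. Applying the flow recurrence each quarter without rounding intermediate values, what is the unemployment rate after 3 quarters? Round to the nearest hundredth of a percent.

Unemployment rate after three quarters ≈ 3.98%.

With a fixed labor force, u_{t+1} = u_t + s·(1−u_t) − f·u_t = u_t·(1−s−f) + s.
Here 1−s−f = 0.637 and s = 0.017.
u_1 = 0.019700 × 0.637 + 0.017 = 0.029549.
u_2 = 0.029549 × 0.637 + 0.017 = 0.035823.
u_3 = 0.035823 × 0.637 + 0.017 = 0.039819.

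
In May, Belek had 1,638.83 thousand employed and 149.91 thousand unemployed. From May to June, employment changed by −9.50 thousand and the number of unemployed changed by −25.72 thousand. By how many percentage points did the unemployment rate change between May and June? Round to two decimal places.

The unemployment rate changed by −1.30 percentage points.

May: labor force = 1,638.83 + 149.91 = 1,788.74; u = 149.91/1,788.74 = 8.38%.
June: labor force = 1,629.33 + 124.19 = 1,753.52; u = 124.19/1,753.52 = 7.08%.
Change = 7.08% − 8.38% = −1.30 pp.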